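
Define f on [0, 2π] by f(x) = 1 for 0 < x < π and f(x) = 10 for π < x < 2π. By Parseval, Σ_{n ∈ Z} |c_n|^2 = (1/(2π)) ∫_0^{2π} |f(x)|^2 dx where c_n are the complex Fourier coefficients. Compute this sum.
Σ |c_n|^2 = 101/2

Parseval equates the L^2 energy of f (normalised by 1/(2π)) with the ℓ^2 sum of its Fourier coefficients: (1/(2π)) ∫_0^{2π} |f|^2 = Σ |c_n|^2.
Compute the left side: (1/(2π)) [∫_0^π 1^2 dx + ∫_π^{2π} 10^2 dx] = (1/(2π)) · (1π + 100π) = (1 + 100)/2 = 101/2.
So Σ_{n ∈ Z} |c_n|^2 = 101/2.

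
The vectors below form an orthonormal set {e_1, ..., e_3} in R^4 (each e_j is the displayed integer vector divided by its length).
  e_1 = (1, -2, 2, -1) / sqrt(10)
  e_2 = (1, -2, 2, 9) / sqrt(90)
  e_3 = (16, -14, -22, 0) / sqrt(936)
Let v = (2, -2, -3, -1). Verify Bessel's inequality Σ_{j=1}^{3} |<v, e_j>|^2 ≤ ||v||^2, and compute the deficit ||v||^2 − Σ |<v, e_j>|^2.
Σ |<v, e_j>|^2 = 467/26; ||v||^2 = 18; deficit = 1/26

Write each e_j = u_j / sqrt(<u_j, u_j>) where u_j is the displayed integer vector. Then <v, e_j> = <v, u_j> / sqrt(<u_j, u_j>), so |<v, e_j>|^2 = <v, u_j>^2 / <u_j, u_j>.
Coefficients: <v, e_1> = 1/sqrt(10), <v, e_2> = -9/sqrt(90), <v, e_3> = 126/sqrt(936).
Square and sum: Σ |<v, e_j>|^2 = 467/26.
Compute ||v||^2 = v·v = 18.
Deficit = 18 − 467/26 = 1/26 ≥ 0, confirming Bessel's inequality. (The deficit equals ||v − Σ <v,e_j> e_j||^2, the squared distance from v to span{e_j}.)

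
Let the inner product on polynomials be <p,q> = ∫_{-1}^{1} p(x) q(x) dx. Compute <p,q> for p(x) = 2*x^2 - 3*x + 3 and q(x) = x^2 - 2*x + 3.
<p,q> = 144/5

Expand the product: p(x)·q(x) = 2*x^4 - 7*x^3 + 15*x^2 - 15*x + 9.
∫_{-1}^{1} of each monomial x^k gives [2/(k+1) if k even, 0 if k odd]. Integrating term-by-term (or equivalently evaluating the antiderivative F(x) = 2*x^5/5 - 7*x^4/4 + 5*x^3 - 15*x^2/2 + 9*x at the endpoints):
  F(1) − F(−1) = 103/20 − (-473/20) = 144/5.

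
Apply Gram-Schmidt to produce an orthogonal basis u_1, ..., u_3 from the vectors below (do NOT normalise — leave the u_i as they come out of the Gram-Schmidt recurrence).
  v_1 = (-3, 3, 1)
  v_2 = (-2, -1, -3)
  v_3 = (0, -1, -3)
Orthogonal basis:
  u_1 = (-3, 3, 1)
  u_2 = (-2, -1, -3)
  u_3 = (64/133, 88/133, -72/133)

Apply the Gram-Schmidt recurrence
  u_1 = v_1
  u_i = v_i − Σ_{j<i} ((v_i · u_j) / (u_j · u_j)) · u_j.

Step by step this gives:
  u_1 = (-3, 3, 1)
  u_2 = (-2, -1, -3)
  u_3 = (64/133, 88/133, -72/133)

Orthogonality check:
  u_2 · u_1 = 0 (should be 0)
  u_3 · u_1 = 0 (should be 0)
  u_3 · u_2 = 0 (should be 0)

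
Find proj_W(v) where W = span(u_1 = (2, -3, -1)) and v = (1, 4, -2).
proj_W(v) = (-8/7, 12/7, 4/7)

Set up U = [u_1 | ... | u_1] ∈ R^(3×1). The projector onto W = col(U) is P = U (U^T U)^(-1) U^T.
Compute U^T U =
  [14],
and U^T v = (-8).
Solve U^T U · c = U^T v for the coefficients: c = (-4/7). The projection is proj_W(v) = U c.
Check: (v - proj_W(v)) · u_1 = 0  (should be 0).
Result: proj_W(v) = (-8/7, 12/7, 4/7).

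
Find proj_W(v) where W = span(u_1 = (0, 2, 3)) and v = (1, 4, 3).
proj_W(v) = (0, 34/13, 51/13)

Set up U = [u_1 | ... | u_1] ∈ R^(3×1). The projector onto W = col(U) is P = U (U^T U)^(-1) U^T.
Compute U^T U =
  [13],
and U^T v = (17).
Solve U^T U · c = U^T v for the coefficients: c = (17/13). The projection is proj_W(v) = U c.
Check: (v - proj_W(v)) · u_1 = 0  (should be 0).
Result: proj_W(v) = (0, 34/13, 51/13).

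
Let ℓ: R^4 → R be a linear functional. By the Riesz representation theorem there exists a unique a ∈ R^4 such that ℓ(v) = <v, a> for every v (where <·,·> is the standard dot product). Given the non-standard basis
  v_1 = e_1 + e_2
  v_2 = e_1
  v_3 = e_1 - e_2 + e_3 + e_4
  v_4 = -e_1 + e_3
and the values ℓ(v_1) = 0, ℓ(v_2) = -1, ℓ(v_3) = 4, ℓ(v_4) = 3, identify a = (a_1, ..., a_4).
a = (-1, 1, 2, 4)

Write a = (a_1, ..., a_4) in the standard basis. For each basis vector v_i, ℓ(v_i) = <v_i, a> is a linear equation in the a_j's. Collect the n equations into a matrix system V a = ℓ, where row i of V is v_i (expressed in the standard basis). Since V is invertible (lower-triangular with 1s on the diagonal, up to permutation), solve by back-substitution:
  V =
[[1, 1, 0, 0],
 [1, 0, 0, 0],
 [1, -1, 1, 1],
 [-1, 0, 1, 0]]
  V a = (0, -1, 4, 3)
Solving gives a = (-1, 1, 2, 4).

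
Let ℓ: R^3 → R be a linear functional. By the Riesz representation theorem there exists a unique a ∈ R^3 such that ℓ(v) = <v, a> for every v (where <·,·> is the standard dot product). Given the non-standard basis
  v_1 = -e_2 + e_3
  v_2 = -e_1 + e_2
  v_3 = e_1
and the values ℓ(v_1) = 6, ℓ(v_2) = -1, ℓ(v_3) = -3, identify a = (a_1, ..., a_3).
a = (-3, -4, 2)

Write a = (a_1, ..., a_3) in the standard basis. For each basis vector v_i, ℓ(v_i) = <v_i, a> is a linear equation in the a_j's. Collect the n equations into a matrix system V a = ℓ, where row i of V is v_i (expressed in the standard basis). Since V is invertible (lower-triangular with 1s on the diagonal, up to permutation), solve by back-substitution:
  V =
[[0, -1, 1],
 [-1, 1, 0],
 [1, 0, 0]]
  V a = (6, -1, -3)
Solving gives a = (-3, -4, 2).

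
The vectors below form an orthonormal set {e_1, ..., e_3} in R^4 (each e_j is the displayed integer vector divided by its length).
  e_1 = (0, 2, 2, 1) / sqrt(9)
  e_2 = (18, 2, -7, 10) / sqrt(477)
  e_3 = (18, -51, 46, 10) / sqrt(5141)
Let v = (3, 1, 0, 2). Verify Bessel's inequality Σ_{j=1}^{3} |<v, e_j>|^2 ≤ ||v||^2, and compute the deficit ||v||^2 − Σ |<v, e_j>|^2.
Σ |<v, e_j>|^2 = 1357/97; ||v||^2 = 14; deficit = 1/97

Write each e_j = u_j / sqrt(<u_j, u_j>) where u_j is the displayed integer vector. Then <v, e_j> = <v, u_j> / sqrt(<u_j, u_j>), so |<v, e_j>|^2 = <v, u_j>^2 / <u_j, u_j>.
Coefficients: <v, e_1> = 4/sqrt(9), <v, e_2> = 76/sqrt(477), <v, e_3> = 23/sqrt(5141).
Square and sum: Σ |<v, e_j>|^2 = 1357/97.
Compute ||v||^2 = v·v = 14.
Deficit = 14 − 1357/97 = 1/97 ≥ 0, confirming Bessel's inequality. (The deficit equals ||v − Σ <v,e_j> e_j||^2, the squared distance from v to span{e_j}.)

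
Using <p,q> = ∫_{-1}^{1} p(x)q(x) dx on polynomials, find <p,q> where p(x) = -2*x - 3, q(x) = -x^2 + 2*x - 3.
<p,q> = 52/3

Expand the product: p(x)·q(x) = 2*x^3 - x^2 + 9.
∫_{-1}^{1} of each monomial x^k gives [2/(k+1) if k even, 0 if k odd]. Integrating term-by-term (or equivalently evaluating the antiderivative F(x) = x^4/2 - x^3/3 + 9*x at the endpoints):
  F(1) − F(−1) = 55/6 − (-49/6) = 52/3.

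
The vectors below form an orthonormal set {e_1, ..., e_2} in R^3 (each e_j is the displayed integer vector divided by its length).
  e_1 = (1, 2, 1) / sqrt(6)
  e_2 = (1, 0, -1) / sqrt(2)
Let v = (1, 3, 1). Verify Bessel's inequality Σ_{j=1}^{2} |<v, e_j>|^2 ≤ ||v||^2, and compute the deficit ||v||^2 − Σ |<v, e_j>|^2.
Σ |<v, e_j>|^2 = 32/3; ||v||^2 = 11; deficit = 1/3

Write each e_j = u_j / sqrt(<u_j, u_j>) where u_j is the displayed integer vector. Then <v, e_j> = <v, u_j> / sqrt(<u_j, u_j>), so |<v, e_j>|^2 = <v, u_j>^2 / <u_j, u_j>.
Coefficients: <v, e_1> = 8/sqrt(6), <v, e_2> = 0/sqrt(2).
Square and sum: Σ |<v, e_j>|^2 = 32/3.
Compute ||v||^2 = v·v = 11.
Deficit = 11 − 32/3 = 1/3 ≥ 0, confirming Bessel's inequality. (The deficit equals ||v − Σ <v,e_j> e_j||^2, the squared distance from v to span{e_j}.)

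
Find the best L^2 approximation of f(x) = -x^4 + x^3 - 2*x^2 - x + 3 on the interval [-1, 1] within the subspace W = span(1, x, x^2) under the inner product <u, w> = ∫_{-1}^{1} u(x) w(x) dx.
g(x) = -20*x^2/7 - 2*x/5 + 108/35

The best approximation g ∈ W is the orthogonal projection of f onto W. Writing g = a_0 + a_1 x + a_2 x^2, the coefficients solve the normal equations G · a = b where
  G_{ij} = <φ_i, φ_j> and b_i = <f, φ_i>, with φ_0 = 1, φ_1 = x, φ_2 = x^2.
G =
  [2, 0, 2/3]
  [0, 2/3, 0]
  [2/3, 0, 2/5],
b = (64/15, -4/15, 32/35).
Solving gives a_0 = 108/35, a_1 = -2/5, a_2 = -20/7, so
  g(x) = -20*x^2/7 - 2*x/5 + 108/35.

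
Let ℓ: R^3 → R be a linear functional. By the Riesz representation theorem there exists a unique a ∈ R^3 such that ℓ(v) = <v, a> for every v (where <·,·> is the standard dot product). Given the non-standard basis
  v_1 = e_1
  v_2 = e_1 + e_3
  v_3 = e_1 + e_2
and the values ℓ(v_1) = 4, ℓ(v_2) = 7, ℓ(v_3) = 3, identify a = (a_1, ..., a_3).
a = (4, -1, 3)

Write a = (a_1, ..., a_3) in the standard basis. For each basis vector v_i, ℓ(v_i) = <v_i, a> is a linear equation in the a_j's. Collect the n equations into a matrix system V a = ℓ, where row i of V is v_i (expressed in the standard basis). Since V is invertible (lower-triangular with 1s on the diagonal, up to permutation), solve by back-substitution:
  V =
[[1, 0, 0],
 [1, 0, 1],
 [1, 1, 0]]
  V a = (4, 7, 3)
Solving gives a = (4, -1, 3).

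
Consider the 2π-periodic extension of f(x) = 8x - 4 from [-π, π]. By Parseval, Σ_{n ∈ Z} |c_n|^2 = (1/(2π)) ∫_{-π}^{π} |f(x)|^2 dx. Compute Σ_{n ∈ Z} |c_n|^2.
Σ |c_n|^2 = 64π^2/3 + 16

Expand and integrate term by term over [-π, π]:
  ∫ (8x)^2 dx = 64·(2π^3/3); ∫ 2·8·(-4)·x dx = 0 (odd integrand); ∫ (-4)^2 dx = 16·2π.
So (1/(2π)) ∫_{-π}^{π} (8x - 4)^2 dx = 64π^2/3 + 16 = 64π^2/3 + 16.
Parseval ⇒ Σ |c_n|^2 = 64π^2/3 + 16.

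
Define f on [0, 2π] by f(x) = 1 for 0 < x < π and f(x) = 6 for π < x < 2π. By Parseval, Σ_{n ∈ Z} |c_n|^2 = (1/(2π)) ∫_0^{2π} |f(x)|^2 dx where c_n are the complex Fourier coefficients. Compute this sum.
Σ |c_n|^2 = 37/2

Parseval equates the L^2 energy of f (normalised by 1/(2π)) with the ℓ^2 sum of its Fourier coefficients: (1/(2π)) ∫_0^{2π} |f|^2 = Σ |c_n|^2.
Compute the left side: (1/(2π)) [∫_0^π 1^2 dx + ∫_π^{2π} 6^2 dx] = (1/(2π)) · (1π + 36π) = (1 + 36)/2 = 37/2.
So Σ_{n ∈ Z} |c_n|^2 = 37/2.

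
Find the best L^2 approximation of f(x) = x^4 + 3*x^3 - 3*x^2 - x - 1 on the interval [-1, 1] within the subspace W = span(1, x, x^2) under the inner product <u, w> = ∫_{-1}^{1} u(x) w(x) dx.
g(x) = -15*x^2/7 + 4*x/5 - 38/35

The best approximation g ∈ W is the orthogonal projection of f onto W. Writing g = a_0 + a_1 x + a_2 x^2, the coefficients solve the normal equations G · a = b where
  G_{ij} = <φ_i, φ_j> and b_i = <f, φ_i>, with φ_0 = 1, φ_1 = x, φ_2 = x^2.
G =
  [2, 0, 2/3]
  [0, 2/3, 0]
  [2/3, 0, 2/5],
b = (-18/5, 8/15, -166/105).
Solving gives a_0 = -38/35, a_1 = 4/5, a_2 = -15/7, so
  g(x) = -15*x^2/7 + 4*x/5 - 38/35.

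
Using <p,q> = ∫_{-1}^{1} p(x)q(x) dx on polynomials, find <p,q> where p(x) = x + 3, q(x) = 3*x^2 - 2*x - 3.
<p,q> = -40/3

Expand the product: p(x)·q(x) = 3*x^3 + 7*x^2 - 9*x - 9.
∫_{-1}^{1} of each monomial x^k gives [2/(k+1) if k even, 0 if k odd]. Integrating term-by-term (or equivalently evaluating the antiderivative F(x) = 3*x^4/4 + 7*x^3/3 - 9*x^2/2 - 9*x at the endpoints):
  F(1) − F(−1) = -125/12 − (35/12) = -40/3.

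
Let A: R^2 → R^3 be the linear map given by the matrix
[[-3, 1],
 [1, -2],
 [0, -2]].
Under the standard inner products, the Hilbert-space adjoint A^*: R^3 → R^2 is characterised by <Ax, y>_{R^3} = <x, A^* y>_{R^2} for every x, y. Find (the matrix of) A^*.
A^* = A^T =
[[-3, 1, 0],
 [1, -2, -2]]

For real matrices with standard dot products, the defining identity <Ax, y> = <x, A^* y> gives (Ax)^T y = x^T (A^*) y, i.e. x^T A^T y = x^T (A^*) y. Since this holds for all x, y, we must have A^* = A^T. Therefore
A^* =
[[-3, 1, 0],
 [1, -2, -2]].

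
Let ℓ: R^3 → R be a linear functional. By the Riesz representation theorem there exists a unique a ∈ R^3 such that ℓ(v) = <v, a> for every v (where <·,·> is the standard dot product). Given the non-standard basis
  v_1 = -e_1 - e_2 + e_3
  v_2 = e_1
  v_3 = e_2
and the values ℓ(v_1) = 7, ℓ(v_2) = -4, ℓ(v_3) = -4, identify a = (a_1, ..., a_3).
a = (-4, -4, -1)

Write a = (a_1, ..., a_3) in the standard basis. For each basis vector v_i, ℓ(v_i) = <v_i, a> is a linear equation in the a_j's. Collect the n equations into a matrix system V a = ℓ, where row i of V is v_i (expressed in the standard basis). Since V is invertible (lower-triangular with 1s on the diagonal, up to permutation), solve by back-substitution:
  V =
[[-1, -1, 1],
 [1, 0, 0],
 [0, 1, 0]]
  V a = (7, -4, -4)
Solving gives a = (-4, -4, -1).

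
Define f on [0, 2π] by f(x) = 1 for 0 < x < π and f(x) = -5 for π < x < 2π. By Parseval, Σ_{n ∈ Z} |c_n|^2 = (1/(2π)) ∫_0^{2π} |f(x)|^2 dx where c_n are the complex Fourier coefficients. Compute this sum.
Σ |c_n|^2 = 13

Parseval equates the L^2 energy of f (normalised by 1/(2π)) with the ℓ^2 sum of its Fourier coefficients: (1/(2π)) ∫_0^{2π} |f|^2 = Σ |c_n|^2.
Compute the left side: (1/(2π)) [∫_0^π 1^2 dx + ∫_π^{2π} (-5)^2 dx] = (1/(2π)) · (1π + 25π) = (1 + 25)/2 = 13.
So Σ_{n ∈ Z} |c_n|^2 = 13.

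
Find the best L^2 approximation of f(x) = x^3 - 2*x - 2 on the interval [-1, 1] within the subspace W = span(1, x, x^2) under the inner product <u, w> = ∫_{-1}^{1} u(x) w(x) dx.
g(x) = -7*x/5 - 2

The best approximation g ∈ W is the orthogonal projection of f onto W. Writing g = a_0 + a_1 x + a_2 x^2, the coefficients solve the normal equations G · a = b where
  G_{ij} = <φ_i, φ_j> and b_i = <f, φ_i>, with φ_0 = 1, φ_1 = x, φ_2 = x^2.
G =
  [2, 0, 2/3]
  [0, 2/3, 0]
  [2/3, 0, 2/5],
b = (-4, -14/15, -4/3).
Solving gives a_0 = -2, a_1 = -7/5, a_2 = 0, so
  g(x) = -7*x/5 - 2.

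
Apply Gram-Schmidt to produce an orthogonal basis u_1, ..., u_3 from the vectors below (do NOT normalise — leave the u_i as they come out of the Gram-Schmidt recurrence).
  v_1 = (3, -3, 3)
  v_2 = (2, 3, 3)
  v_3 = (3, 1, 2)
Orthogonal basis:
  u_1 = (3, -3, 3)
  u_2 = (4/3, 11/3, 7/3)
  u_3 = (27/31, 9/62, -45/62)

Apply the Gram-Schmidt recurrence
  u_1 = v_1
  u_i = v_i − Σ_{j<i} ((v_i · u_j) / (u_j · u_j)) · u_j.

Step by step this gives:
  u_1 = (3, -3, 3)
  u_2 = (4/3, 11/3, 7/3)
  u_3 = (27/31, 9/62, -45/62)

Orthogonality check:
  u_2 · u_1 = 0 (should be 0)
  u_3 · u_1 = 0 (should be 0)
  u_3 · u_2 = 0 (should be 0)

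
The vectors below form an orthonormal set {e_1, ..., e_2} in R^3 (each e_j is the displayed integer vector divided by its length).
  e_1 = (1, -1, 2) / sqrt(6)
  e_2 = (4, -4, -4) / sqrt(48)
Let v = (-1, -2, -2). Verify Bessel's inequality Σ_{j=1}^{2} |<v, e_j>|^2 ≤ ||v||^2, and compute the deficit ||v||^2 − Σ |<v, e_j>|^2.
Σ |<v, e_j>|^2 = 9/2; ||v||^2 = 9; deficit = 9/2

Write each e_j = u_j / sqrt(<u_j, u_j>) where u_j is the displayed integer vector. Then <v, e_j> = <v, u_j> / sqrt(<u_j, u_j>), so |<v, e_j>|^2 = <v, u_j>^2 / <u_j, u_j>.
Coefficients: <v, e_1> = -3/sqrt(6), <v, e_2> = 12/sqrt(48).
Square and sum: Σ |<v, e_j>|^2 = 9/2.
Compute ||v||^2 = v·v = 9.
Deficit = 9 − 9/2 = 9/2 ≥ 0, confirming Bessel's inequality. (The deficit equals ||v − Σ <v,e_j> e_j||^2, the squared distance from v to span{e_j}.)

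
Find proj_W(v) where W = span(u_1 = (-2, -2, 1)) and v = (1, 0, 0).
proj_W(v) = (4/9, 4/9, -2/9)

Set up U = [u_1 | ... | u_1] ∈ R^(3×1). The projector onto W = col(U) is P = U (U^T U)^(-1) U^T.
Compute U^T U =
  [9],
and U^T v = (-2).
Solve U^T U · c = U^T v for the coefficients: c = (-2/9). The projection is proj_W(v) = U c.
Check: (v - proj_W(v)) · u_1 = 0  (should be 0).
Result: proj_W(v) = (4/9, 4/9, -2/9).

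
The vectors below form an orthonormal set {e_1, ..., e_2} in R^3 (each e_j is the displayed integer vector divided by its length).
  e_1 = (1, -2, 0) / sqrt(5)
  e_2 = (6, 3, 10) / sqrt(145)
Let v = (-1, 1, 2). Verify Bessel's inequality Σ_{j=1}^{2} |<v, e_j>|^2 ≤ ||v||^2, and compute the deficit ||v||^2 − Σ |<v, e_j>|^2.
Σ |<v, e_j>|^2 = 110/29; ||v||^2 = 6; deficit = 64/29

Write each e_j = u_j / sqrt(<u_j, u_j>) where u_j is the displayed integer vector. Then <v, e_j> = <v, u_j> / sqrt(<u_j, u_j>), so |<v, e_j>|^2 = <v, u_j>^2 / <u_j, u_j>.
Coefficients: <v, e_1> = -3/sqrt(5), <v, e_2> = 17/sqrt(145).
Square and sum: Σ |<v, e_j>|^2 = 110/29.
Compute ||v||^2 = v·v = 6.
Deficit = 6 − 110/29 = 64/29 ≥ 0, confirming Bessel's inequality. (The deficit equals ||v − Σ <v,e_j> e_j||^2, the squared distance from v to span{e_j}.)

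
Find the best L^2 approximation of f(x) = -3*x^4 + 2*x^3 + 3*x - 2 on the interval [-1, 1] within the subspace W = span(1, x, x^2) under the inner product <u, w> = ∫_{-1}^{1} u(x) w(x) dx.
g(x) = -18*x^2/7 + 21*x/5 - 61/35

The best approximation g ∈ W is the orthogonal projection of f onto W. Writing g = a_0 + a_1 x + a_2 x^2, the coefficients solve the normal equations G · a = b where
  G_{ij} = <φ_i, φ_j> and b_i = <f, φ_i>, with φ_0 = 1, φ_1 = x, φ_2 = x^2.
G =
  [2, 0, 2/3]
  [0, 2/3, 0]
  [2/3, 0, 2/5],
b = (-26/5, 14/5, -46/21).
Solving gives a_0 = -61/35, a_1 = 21/5, a_2 = -18/7, so
  g(x) = -18*x^2/7 + 21*x/5 - 61/35.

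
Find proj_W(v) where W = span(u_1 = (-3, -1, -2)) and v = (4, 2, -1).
proj_W(v) = (18/7, 6/7, 12/7)

Set up U = [u_1 | ... | u_1] ∈ R^(3×1). The projector onto W = col(U) is P = U (U^T U)^(-1) U^T.
Compute U^T U =
  [14],
and U^T v = (-12).
Solve U^T U · c = U^T v for the coefficients: c = (-6/7). The projection is proj_W(v) = U c.
Check: (v - proj_W(v)) · u_1 = 0  (should be 0).
Result: proj_W(v) = (18/7, 6/7, 12/7).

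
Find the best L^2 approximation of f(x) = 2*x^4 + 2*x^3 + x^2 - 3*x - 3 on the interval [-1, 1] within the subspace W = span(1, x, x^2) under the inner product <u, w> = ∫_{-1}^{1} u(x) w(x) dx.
g(x) = 19*x^2/7 - 9*x/5 - 111/35

The best approximation g ∈ W is the orthogonal projection of f onto W. Writing g = a_0 + a_1 x + a_2 x^2, the coefficients solve the normal equations G · a = b where
  G_{ij} = <φ_i, φ_j> and b_i = <f, φ_i>, with φ_0 = 1, φ_1 = x, φ_2 = x^2.
G =
  [2, 0, 2/3]
  [0, 2/3, 0]
  [2/3, 0, 2/5],
b = (-68/15, -6/5, -36/35).
Solving gives a_0 = -111/35, a_1 = -9/5, a_2 = 19/7, so
  g(x) = 19*x^2/7 - 9*x/5 - 111/35.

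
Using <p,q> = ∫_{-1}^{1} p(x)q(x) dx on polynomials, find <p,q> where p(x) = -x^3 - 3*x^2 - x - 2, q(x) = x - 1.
<p,q> = 74/15

Expand the product: p(x)·q(x) = -x^4 - 2*x^3 + 2*x^2 - x + 2.
∫_{-1}^{1} of each monomial x^k gives [2/(k+1) if k even, 0 if k odd]. Integrating term-by-term (or equivalently evaluating the antiderivative F(x) = -x^5/5 - x^4/2 + 2*x^3/3 - x^2/2 + 2*x at the endpoints):
  F(1) − F(−1) = 22/15 − (-52/15) = 74/15.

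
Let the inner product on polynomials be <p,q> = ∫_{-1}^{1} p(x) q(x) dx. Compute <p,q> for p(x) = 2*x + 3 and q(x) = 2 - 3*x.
<p,q> = 8

Expand the product: p(x)·q(x) = -6*x^2 - 5*x + 6.
∫_{-1}^{1} of each monomial x^k gives [2/(k+1) if k even, 0 if k odd]. Integrating term-by-term (or equivalently evaluating the antiderivative F(x) = -2*x^3 - 5*x^2/2 + 6*x at the endpoints):
  F(1) − F(−1) = 3/2 − (-13/2) = 8.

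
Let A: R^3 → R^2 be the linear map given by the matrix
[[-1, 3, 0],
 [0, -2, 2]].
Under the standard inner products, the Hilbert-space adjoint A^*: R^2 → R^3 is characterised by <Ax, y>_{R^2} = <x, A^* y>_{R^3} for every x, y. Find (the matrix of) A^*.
A^* = A^T =
[[-1, 0],
 [3, -2],
 [0, 2]]

For real matrices with standard dot products, the defining identity <Ax, y> = <x, A^* y> gives (Ax)^T y = x^T (A^*) y, i.e. x^T A^T y = x^T (A^*) y. Since this holds for all x, y, we must have A^* = A^T. Therefore
A^* =
[[-1, 0],
 [3, -2],
 [0, 2]].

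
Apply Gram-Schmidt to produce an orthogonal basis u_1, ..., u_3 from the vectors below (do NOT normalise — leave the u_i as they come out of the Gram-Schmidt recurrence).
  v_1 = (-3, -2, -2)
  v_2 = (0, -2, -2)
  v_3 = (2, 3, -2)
Orthogonal basis:
  u_1 = (-3, -2, -2)
  u_2 = (24/17, -18/17, -18/17)
  u_3 = (0, 5/2, -5/2)

Apply the Gram-Schmidt recurrence
  u_1 = v_1
  u_i = v_i − Σ_{j<i} ((v_i · u_j) / (u_j · u_j)) · u_j.

Step by step this gives:
  u_1 = (-3, -2, -2)
  u_2 = (24/17, -18/17, -18/17)
  u_3 = (0, 5/2, -5/2)

Orthogonality check:
  u_2 · u_1 = 0 (should be 0)
  u_3 · u_1 = 0 (should be 0)
  u_3 · u_2 = 0 (should be 0)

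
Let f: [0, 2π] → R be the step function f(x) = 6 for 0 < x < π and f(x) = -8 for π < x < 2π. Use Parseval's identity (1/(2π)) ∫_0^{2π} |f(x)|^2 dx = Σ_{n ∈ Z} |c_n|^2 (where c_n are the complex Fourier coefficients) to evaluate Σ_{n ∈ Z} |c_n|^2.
Σ |c_n|^2 = 50

Parseval equates the L^2 energy of f (normalised by 1/(2π)) with the ℓ^2 sum of its Fourier coefficients: (1/(2π)) ∫_0^{2π} |f|^2 = Σ |c_n|^2.
Compute the left side: (1/(2π)) [∫_0^π 6^2 dx + ∫_π^{2π} (-8)^2 dx] = (1/(2π)) · (36π + 64π) = (36 + 64)/2 = 50.
So Σ_{n ∈ Z} |c_n|^2 = 50.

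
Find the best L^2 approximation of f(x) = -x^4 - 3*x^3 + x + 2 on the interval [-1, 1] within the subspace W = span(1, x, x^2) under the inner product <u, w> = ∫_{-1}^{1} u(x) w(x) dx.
g(x) = -6*x^2/7 - 4*x/5 + 73/35

The best approximation g ∈ W is the orthogonal projection of f onto W. Writing g = a_0 + a_1 x + a_2 x^2, the coefficients solve the normal equations G · a = b where
  G_{ij} = <φ_i, φ_j> and b_i = <f, φ_i>, with φ_0 = 1, φ_1 = x, φ_2 = x^2.
G =
  [2, 0, 2/3]
  [0, 2/3, 0]
  [2/3, 0, 2/5],
b = (18/5, -8/15, 22/21).
Solving gives a_0 = 73/35, a_1 = -4/5, a_2 = -6/7, so
  g(x) = -6*x^2/7 - 4*x/5 + 73/35.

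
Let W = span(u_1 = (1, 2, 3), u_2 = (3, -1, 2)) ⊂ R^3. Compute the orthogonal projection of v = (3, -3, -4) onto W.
proj_W(v) = (5/3, -13/3, -8/3)

Set up U = [u_1 | ... | u_2] ∈ R^(3×2). The projector onto W = col(U) is P = U (U^T U)^(-1) U^T.
Compute U^T U =
  [14, 7]
  [7, 14],
and U^T v = (-15, 4).
Solve U^T U · c = U^T v for the coefficients: c = (-34/21, 23/21). The projection is proj_W(v) = U c.
Check: (v - proj_W(v)) · u_1 = 0  (should be 0).
Check: (v - proj_W(v)) · u_2 = 0  (should be 0).
Result: proj_W(v) = (5/3, -13/3, -8/3).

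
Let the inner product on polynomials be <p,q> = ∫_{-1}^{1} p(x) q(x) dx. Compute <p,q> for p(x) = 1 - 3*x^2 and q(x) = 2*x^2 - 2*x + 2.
<p,q> = -16/15

Expand the product: p(x)·q(x) = -6*x^4 + 6*x^3 - 4*x^2 - 2*x + 2.
∫_{-1}^{1} of each monomial x^k gives [2/(k+1) if k even, 0 if k odd]. Integrating term-by-term (or equivalently evaluating the antiderivative F(x) = -6*x^5/5 + 3*x^4/2 - 4*x^3/3 - x^2 + 2*x at the endpoints):
  F(1) − F(−1) = -1/30 − (31/30) = -16/15.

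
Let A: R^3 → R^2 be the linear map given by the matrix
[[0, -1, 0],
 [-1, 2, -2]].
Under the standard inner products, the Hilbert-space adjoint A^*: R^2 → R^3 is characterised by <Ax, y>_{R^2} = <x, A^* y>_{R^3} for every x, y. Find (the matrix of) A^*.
A^* = A^T =
[[0, -1],
 [-1, 2],
 [0, -2]]

For real matrices with standard dot products, the defining identity <Ax, y> = <x, A^* y> gives (Ax)^T y = x^T (A^*) y, i.e. x^T A^T y = x^T (A^*) y. Since this holds for all x, y, we must have A^* = A^T. Therefore
A^* =
[[0, -1],
 [-1, 2],
 [0, -2]].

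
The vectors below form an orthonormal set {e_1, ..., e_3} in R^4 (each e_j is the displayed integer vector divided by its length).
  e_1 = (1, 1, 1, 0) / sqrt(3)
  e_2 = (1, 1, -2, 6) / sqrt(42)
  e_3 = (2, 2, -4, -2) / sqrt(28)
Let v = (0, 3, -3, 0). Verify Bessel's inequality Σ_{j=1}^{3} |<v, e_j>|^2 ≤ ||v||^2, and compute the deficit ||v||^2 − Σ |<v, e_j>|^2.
Σ |<v, e_j>|^2 = 27/2; ||v||^2 = 18; deficit = 9/2

Write each e_j = u_j / sqrt(<u_j, u_j>) where u_j is the displayed integer vector. Then <v, e_j> = <v, u_j> / sqrt(<u_j, u_j>), so |<v, e_j>|^2 = <v, u_j>^2 / <u_j, u_j>.
Coefficients: <v, e_1> = 0/sqrt(3), <v, e_2> = 9/sqrt(42), <v, e_3> = 18/sqrt(28).
Square and sum: Σ |<v, e_j>|^2 = 27/2.
Compute ||v||^2 = v·v = 18.
Deficit = 18 − 27/2 = 9/2 ≥ 0, confirming Bessel's inequality. (The deficit equals ||v − Σ <v,e_j> e_j||^2, the squared distance from v to span{e_j}.)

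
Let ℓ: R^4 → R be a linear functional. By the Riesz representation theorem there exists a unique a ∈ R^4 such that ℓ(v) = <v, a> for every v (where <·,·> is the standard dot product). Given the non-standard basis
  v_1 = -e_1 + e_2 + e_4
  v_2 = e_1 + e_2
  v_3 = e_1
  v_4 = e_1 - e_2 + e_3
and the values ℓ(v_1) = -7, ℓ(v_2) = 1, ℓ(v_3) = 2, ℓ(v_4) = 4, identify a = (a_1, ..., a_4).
a = (2, -1, 1, -4)

Write a = (a_1, ..., a_4) in the standard basis. For each basis vector v_i, ℓ(v_i) = <v_i, a> is a linear equation in the a_j's. Collect the n equations into a matrix system V a = ℓ, where row i of V is v_i (expressed in the standard basis). Since V is invertible (lower-triangular with 1s on the diagonal, up to permutation), solve by back-substitution:
  V =
[[-1, 1, 0, 1],
 [1, 1, 0, 0],
 [1, 0, 0, 0],
 [1, -1, 1, 0]]
  V a = (-7, 1, 2, 4)
Solving gives a = (2, -1, 1, -4).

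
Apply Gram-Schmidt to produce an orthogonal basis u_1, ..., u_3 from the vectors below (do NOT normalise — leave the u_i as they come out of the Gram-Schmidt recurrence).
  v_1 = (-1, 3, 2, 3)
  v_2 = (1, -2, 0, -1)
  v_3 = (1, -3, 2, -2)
Orthogonal basis:
  u_1 = (-1, 3, 2, 3)
  u_2 = (13/23, -16/23, 20/23, 7/23)
  u_3 = (-31/38, 3/19, 20/19, -43/38)

Apply the Gram-Schmidt recurrence
  u_1 = v_1
  u_i = v_i − Σ_{j<i} ((v_i · u_j) / (u_j · u_j)) · u_j.

Step by step this gives:
  u_1 = (-1, 3, 2, 3)
  u_2 = (13/23, -16/23, 20/23, 7/23)
  u_3 = (-31/38, 3/19, 20/19, -43/38)

Orthogonality check:
  u_2 · u_1 = 0 (should be 0)
  u_3 · u_1 = 0 (should be 0)
  u_3 · u_2 = 0 (should be 0)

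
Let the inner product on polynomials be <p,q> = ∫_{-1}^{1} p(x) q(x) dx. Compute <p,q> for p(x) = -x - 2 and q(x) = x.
<p,q> = -2/3

Expand the product: p(x)·q(x) = -x^2 - 2*x.
∫_{-1}^{1} of each monomial x^k gives [2/(k+1) if k even, 0 if k odd]. Integrating term-by-term (or equivalently evaluating the antiderivative F(x) = -x^3/3 - x^2 at the endpoints):
  F(1) − F(−1) = -4/3 − (-2/3) = -2/3.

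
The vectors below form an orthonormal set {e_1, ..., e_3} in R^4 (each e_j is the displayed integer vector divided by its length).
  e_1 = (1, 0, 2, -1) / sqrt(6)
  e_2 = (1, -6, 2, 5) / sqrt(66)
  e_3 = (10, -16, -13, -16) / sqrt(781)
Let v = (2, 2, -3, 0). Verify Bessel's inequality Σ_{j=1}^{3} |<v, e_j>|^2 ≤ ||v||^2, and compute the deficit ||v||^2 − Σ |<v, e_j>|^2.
Σ |<v, e_j>|^2 = 531/71; ||v||^2 = 17; deficit = 676/71

Write each e_j = u_j / sqrt(<u_j, u_j>) where u_j is the displayed integer vector. Then <v, e_j> = <v, u_j> / sqrt(<u_j, u_j>), so |<v, e_j>|^2 = <v, u_j>^2 / <u_j, u_j>.
Coefficients: <v, e_1> = -4/sqrt(6), <v, e_2> = -16/sqrt(66), <v, e_3> = 27/sqrt(781).
Square and sum: Σ |<v, e_j>|^2 = 531/71.
Compute ||v||^2 = v·v = 17.
Deficit = 17 − 531/71 = 676/71 ≥ 0, confirming Bessel's inequality. (The deficit equals ||v − Σ <v,e_j> e_j||^2, the squared distance from v to span{e_j}.)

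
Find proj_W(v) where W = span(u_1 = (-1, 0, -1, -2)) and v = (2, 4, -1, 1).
proj_W(v) = (1/2, 0, 1/2, 1)

Set up U = [u_1 | ... | u_1] ∈ R^(4×1). The projector onto W = col(U) is P = U (U^T U)^(-1) U^T.
Compute U^T U =
  [6],
and U^T v = (-3).
Solve U^T U · c = U^T v for the coefficients: c = (-1/2). The projection is proj_W(v) = U c.
Check: (v - proj_W(v)) · u_1 = 0  (should be 0).
Result: proj_W(v) = (1/2, 0, 1/2, 1).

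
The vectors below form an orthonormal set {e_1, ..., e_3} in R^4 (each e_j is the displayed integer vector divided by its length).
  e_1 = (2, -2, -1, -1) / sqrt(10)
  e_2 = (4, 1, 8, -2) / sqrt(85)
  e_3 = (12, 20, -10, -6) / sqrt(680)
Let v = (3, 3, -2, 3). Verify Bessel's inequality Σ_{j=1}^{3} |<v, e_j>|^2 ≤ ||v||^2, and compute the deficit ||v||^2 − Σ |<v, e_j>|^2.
Σ |<v, e_j>|^2 = 74/5; ||v||^2 = 31; deficit = 81/5

Write each e_j = u_j / sqrt(<u_j, u_j>) where u_j is the displayed integer vector. Then <v, e_j> = <v, u_j> / sqrt(<u_j, u_j>), so |<v, e_j>|^2 = <v, u_j>^2 / <u_j, u_j>.
Coefficients: <v, e_1> = -1/sqrt(10), <v, e_2> = -7/sqrt(85), <v, e_3> = 98/sqrt(680).
Square and sum: Σ |<v, e_j>|^2 = 74/5.
Compute ||v||^2 = v·v = 31.
Deficit = 31 − 74/5 = 81/5 ≥ 0, confirming Bessel's inequality. (The deficit equals ||v − Σ <v,e_j> e_j||^2, the squared distance from v to span{e_j}.)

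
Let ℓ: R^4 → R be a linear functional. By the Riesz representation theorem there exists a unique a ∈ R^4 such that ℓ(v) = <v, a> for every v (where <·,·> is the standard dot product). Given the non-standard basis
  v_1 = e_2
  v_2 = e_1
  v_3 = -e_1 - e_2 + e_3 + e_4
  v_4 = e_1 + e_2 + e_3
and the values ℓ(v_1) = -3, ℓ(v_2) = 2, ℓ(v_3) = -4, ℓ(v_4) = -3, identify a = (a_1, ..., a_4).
a = (2, -3, -2, -3)

Write a = (a_1, ..., a_4) in the standard basis. For each basis vector v_i, ℓ(v_i) = <v_i, a> is a linear equation in the a_j's. Collect the n equations into a matrix system V a = ℓ, where row i of V is v_i (expressed in the standard basis). Since V is invertible (lower-triangular with 1s on the diagonal, up to permutation), solve by back-substitution:
  V =
[[0, 1, 0, 0],
 [1, 0, 0, 0],
 [-1, -1, 1, 1],
 [1, 1, 1, 0]]
  V a = (-3, 2, -4, -3)
Solving gives a = (2, -3, -2, -3).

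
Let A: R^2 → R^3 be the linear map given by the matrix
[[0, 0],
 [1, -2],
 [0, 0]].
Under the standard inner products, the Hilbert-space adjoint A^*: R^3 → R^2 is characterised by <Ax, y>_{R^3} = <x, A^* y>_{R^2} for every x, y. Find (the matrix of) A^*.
A^* = A^T =
[[0, 1, 0],
 [0, -2, 0]]

For real matrices with standard dot products, the defining identity <Ax, y> = <x, A^* y> gives (Ax)^T y = x^T (A^*) y, i.e. x^T A^T y = x^T (A^*) y. Since this holds for all x, y, we must have A^* = A^T. Therefore
A^* =
[[0, 1, 0],
 [0, -2, 0]].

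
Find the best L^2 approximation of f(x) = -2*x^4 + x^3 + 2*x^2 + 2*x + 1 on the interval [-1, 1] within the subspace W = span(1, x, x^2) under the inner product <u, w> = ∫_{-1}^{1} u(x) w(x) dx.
g(x) = 2*x^2/7 + 13*x/5 + 41/35

The best approximation g ∈ W is the orthogonal projection of f onto W. Writing g = a_0 + a_1 x + a_2 x^2, the coefficients solve the normal equations G · a = b where
  G_{ij} = <φ_i, φ_j> and b_i = <f, φ_i>, with φ_0 = 1, φ_1 = x, φ_2 = x^2.
G =
  [2, 0, 2/3]
  [0, 2/3, 0]
  [2/3, 0, 2/5],
b = (38/15, 26/15, 94/105).
Solving gives a_0 = 41/35, a_1 = 13/5, a_2 = 2/7, so
  g(x) = 2*x^2/7 + 13*x/5 + 41/35.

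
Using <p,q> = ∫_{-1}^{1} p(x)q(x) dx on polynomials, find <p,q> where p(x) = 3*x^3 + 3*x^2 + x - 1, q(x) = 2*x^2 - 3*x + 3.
<p,q> = -68/15

Expand the product: p(x)·q(x) = 6*x^5 - 3*x^4 + 2*x^3 + 4*x^2 + 6*x - 3.
∫_{-1}^{1} of each monomial x^k gives [2/(k+1) if k even, 0 if k odd]. Integrating term-by-term (or equivalently evaluating the antiderivative F(x) = x^6 - 3*x^5/5 + x^4/2 + 4*x^3/3 + 3*x^2 - 3*x at the endpoints):
  F(1) − F(−1) = 67/30 − (203/30) = -68/15.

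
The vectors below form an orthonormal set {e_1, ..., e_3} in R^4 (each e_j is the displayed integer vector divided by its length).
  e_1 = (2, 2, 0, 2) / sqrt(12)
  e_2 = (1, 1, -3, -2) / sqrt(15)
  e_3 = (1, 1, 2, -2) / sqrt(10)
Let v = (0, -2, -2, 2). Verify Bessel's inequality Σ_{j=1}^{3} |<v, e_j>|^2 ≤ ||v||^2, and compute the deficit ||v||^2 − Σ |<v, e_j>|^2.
Σ |<v, e_j>|^2 = 10; ||v||^2 = 12; deficit = 2

Write each e_j = u_j / sqrt(<u_j, u_j>) where u_j is the displayed integer vector. Then <v, e_j> = <v, u_j> / sqrt(<u_j, u_j>), so |<v, e_j>|^2 = <v, u_j>^2 / <u_j, u_j>.
Coefficients: <v, e_1> = 0/sqrt(12), <v, e_2> = 0/sqrt(15), <v, e_3> = -10/sqrt(10).
Square and sum: Σ |<v, e_j>|^2 = 10.
Compute ||v||^2 = v·v = 12.
Deficit = 12 − 10 = 2 ≥ 0, confirming Bessel's inequality. (The deficit equals ||v − Σ <v,e_j> e_j||^2, the squared distance from v to span{e_j}.)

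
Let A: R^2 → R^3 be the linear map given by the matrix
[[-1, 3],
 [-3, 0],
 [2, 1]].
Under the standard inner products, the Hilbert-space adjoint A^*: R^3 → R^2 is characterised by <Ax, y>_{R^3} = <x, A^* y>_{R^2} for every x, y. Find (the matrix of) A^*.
A^* = A^T =
[[-1, -3, 2],
 [3, 0, 1]]

For real matrices with standard dot products, the defining identity <Ax, y> = <x, A^* y> gives (Ax)^T y = x^T (A^*) y, i.e. x^T A^T y = x^T (A^*) y. Since this holds for all x, y, we must have A^* = A^T. Therefore
A^* =
[[-1, -3, 2],
 [3, 0, 1]].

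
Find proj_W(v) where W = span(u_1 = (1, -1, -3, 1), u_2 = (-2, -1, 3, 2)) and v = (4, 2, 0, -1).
proj_W(v) = (97/76, 107/76, -87/76, -175/76)

Set up U = [u_1 | ... | u_2] ∈ R^(4×2). The projector onto W = col(U) is P = U (U^T U)^(-1) U^T.
Compute U^T U =
  [12, -8]
  [-8, 18],
and U^T v = (1, -12).
Solve U^T U · c = U^T v for the coefficients: c = (-39/76, -17/19). The projection is proj_W(v) = U c.
Check: (v - proj_W(v)) · u_1 = 0  (should be 0).
Check: (v - proj_W(v)) · u_2 = 0  (should be 0).
Result: proj_W(v) = (97/76, 107/76, -87/76, -175/76).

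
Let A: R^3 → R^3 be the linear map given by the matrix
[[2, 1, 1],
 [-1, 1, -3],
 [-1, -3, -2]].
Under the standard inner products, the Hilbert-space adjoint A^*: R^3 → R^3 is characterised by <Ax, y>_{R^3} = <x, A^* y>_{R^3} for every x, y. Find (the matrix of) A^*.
A^* = A^T =
[[2, -1, -1],
 [1, 1, -3],
 [1, -3, -2]]

For real matrices with standard dot products, the defining identity <Ax, y> = <x, A^* y> gives (Ax)^T y = x^T (A^*) y, i.e. x^T A^T y = x^T (A^*) y. Since this holds for all x, y, we must have A^* = A^T. Therefore
A^* =
[[2, -1, -1],
 [1, 1, -3],
 [1, -3, -2]].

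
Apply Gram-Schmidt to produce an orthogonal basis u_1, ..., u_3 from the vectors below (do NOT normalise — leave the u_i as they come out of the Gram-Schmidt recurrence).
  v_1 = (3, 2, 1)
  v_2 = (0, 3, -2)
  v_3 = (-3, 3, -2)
Orthogonal basis:
  u_1 = (3, 2, 1)
  u_2 = (-6/7, 17/7, -16/7)
  u_3 = (-147/166, 63/83, 189/166)

Apply the Gram-Schmidt recurrence
  u_1 = v_1
  u_i = v_i − Σ_{j<i} ((v_i · u_j) / (u_j · u_j)) · u_j.

Step by step this gives:
  u_1 = (3, 2, 1)
  u_2 = (-6/7, 17/7, -16/7)
  u_3 = (-147/166, 63/83, 189/166)

Orthogonality check:
  u_2 · u_1 = 0 (should be 0)
  u_3 · u_1 = 0 (should be 0)
  u_3 · u_2 = 0 (should be 0)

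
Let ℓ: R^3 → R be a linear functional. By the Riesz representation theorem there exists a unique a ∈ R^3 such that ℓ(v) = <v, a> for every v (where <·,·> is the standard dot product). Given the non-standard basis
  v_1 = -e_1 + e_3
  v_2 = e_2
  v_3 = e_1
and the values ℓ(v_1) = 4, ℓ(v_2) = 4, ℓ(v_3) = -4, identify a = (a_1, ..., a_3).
a = (-4, 4, 0)

Write a = (a_1, ..., a_3) in the standard basis. For each basis vector v_i, ℓ(v_i) = <v_i, a> is a linear equation in the a_j's. Collect the n equations into a matrix system V a = ℓ, where row i of V is v_i (expressed in the standard basis). Since V is invertible (lower-triangular with 1s on the diagonal, up to permutation), solve by back-substitution:
  V =
[[-1, 0, 1],
 [0, 1, 0],
 [1, 0, 0]]
  V a = (4, 4, -4)
Solving gives a = (-4, 4, 0).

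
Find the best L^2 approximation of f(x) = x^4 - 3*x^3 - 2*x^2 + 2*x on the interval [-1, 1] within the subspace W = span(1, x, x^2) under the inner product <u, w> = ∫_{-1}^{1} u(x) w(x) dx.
g(x) = -8*x^2/7 + x/5 - 3/35

The best approximation g ∈ W is the orthogonal projection of f onto W. Writing g = a_0 + a_1 x + a_2 x^2, the coefficients solve the normal equations G · a = b where
  G_{ij} = <φ_i, φ_j> and b_i = <f, φ_i>, with φ_0 = 1, φ_1 = x, φ_2 = x^2.
G =
  [2, 0, 2/3]
  [0, 2/3, 0]
  [2/3, 0, 2/5],
b = (-14/15, 2/15, -18/35).
Solving gives a_0 = -3/35, a_1 = 1/5, a_2 = -8/7, so
  g(x) = -8*x^2/7 + x/5 - 3/35.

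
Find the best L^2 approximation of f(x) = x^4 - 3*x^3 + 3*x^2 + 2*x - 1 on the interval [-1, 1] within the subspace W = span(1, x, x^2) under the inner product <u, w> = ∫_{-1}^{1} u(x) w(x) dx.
g(x) = 27*x^2/7 + x/5 - 38/35

The best approximation g ∈ W is the orthogonal projection of f onto W. Writing g = a_0 + a_1 x + a_2 x^2, the coefficients solve the normal equations G · a = b where
  G_{ij} = <φ_i, φ_j> and b_i = <f, φ_i>, with φ_0 = 1, φ_1 = x, φ_2 = x^2.
G =
  [2, 0, 2/3]
  [0, 2/3, 0]
  [2/3, 0, 2/5],
b = (2/5, 2/15, 86/105).
Solving gives a_0 = -38/35, a_1 = 1/5, a_2 = 27/7, so
  g(x) = 27*x^2/7 + x/5 - 38/35.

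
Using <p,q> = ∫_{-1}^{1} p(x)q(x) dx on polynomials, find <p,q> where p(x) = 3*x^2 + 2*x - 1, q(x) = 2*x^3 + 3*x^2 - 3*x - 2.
<p,q> = -4/5

Expand the product: p(x)·q(x) = 6*x^5 + 13*x^4 - 5*x^3 - 15*x^2 - x + 2.
∫_{-1}^{1} of each monomial x^k gives [2/(k+1) if k even, 0 if k odd]. Integrating term-by-term (or equivalently evaluating the antiderivative F(x) = x^6 + 13*x^5/5 - 5*x^4/4 - 5*x^3 - x^2/2 + 2*x at the endpoints):
  F(1) − F(−1) = -23/20 − (-7/20) = -4/5.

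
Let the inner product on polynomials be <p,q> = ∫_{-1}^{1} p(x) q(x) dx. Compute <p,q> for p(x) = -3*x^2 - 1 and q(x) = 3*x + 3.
<p,q> = -12

Expand the product: p(x)·q(x) = -9*x^3 - 9*x^2 - 3*x - 3.
∫_{-1}^{1} of each monomial x^k gives [2/(k+1) if k even, 0 if k odd]. Integrating term-by-term (or equivalently evaluating the antiderivative F(x) = -9*x^4/4 - 3*x^3 - 3*x^2/2 - 3*x at the endpoints):
  F(1) − F(−1) = -39/4 − (9/4) = -12.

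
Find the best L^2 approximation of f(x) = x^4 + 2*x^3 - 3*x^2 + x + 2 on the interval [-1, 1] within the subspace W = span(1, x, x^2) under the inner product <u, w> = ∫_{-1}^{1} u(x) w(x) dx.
g(x) = -15*x^2/7 + 11*x/5 + 67/35

The best approximation g ∈ W is the orthogonal projection of f onto W. Writing g = a_0 + a_1 x + a_2 x^2, the coefficients solve the normal equations G · a = b where
  G_{ij} = <φ_i, φ_j> and b_i = <f, φ_i>, with φ_0 = 1, φ_1 = x, φ_2 = x^2.
G =
  [2, 0, 2/3]
  [0, 2/3, 0]
  [2/3, 0, 2/5],
b = (12/5, 22/15, 44/105).
Solving gives a_0 = 67/35, a_1 = 11/5, a_2 = -15/7, so
  g(x) = -15*x^2/7 + 11*x/5 + 67/35.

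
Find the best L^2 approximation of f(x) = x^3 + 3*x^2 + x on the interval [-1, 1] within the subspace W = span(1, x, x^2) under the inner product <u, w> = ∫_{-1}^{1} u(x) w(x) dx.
g(x) = 3*x^2 + 8*x/5

The best approximation g ∈ W is the orthogonal projection of f onto W. Writing g = a_0 + a_1 x + a_2 x^2, the coefficients solve the normal equations G · a = b where
  G_{ij} = <φ_i, φ_j> and b_i = <f, φ_i>, with φ_0 = 1, φ_1 = x, φ_2 = x^2.
G =
  [2, 0, 2/3]
  [0, 2/3, 0]
  [2/3, 0, 2/5],
b = (2, 16/15, 6/5).
Solving gives a_0 = 0, a_1 = 8/5, a_2 = 3, so
  g(x) = 3*x^2 + 8*x/5.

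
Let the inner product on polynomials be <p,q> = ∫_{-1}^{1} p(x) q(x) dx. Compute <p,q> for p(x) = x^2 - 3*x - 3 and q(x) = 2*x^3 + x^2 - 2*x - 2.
<p,q> = 32/3

Expand the product: p(x)·q(x) = 2*x^5 - 5*x^4 - 11*x^3 + x^2 + 12*x + 6.
∫_{-1}^{1} of each monomial x^k gives [2/(k+1) if k even, 0 if k odd]. Integrating term-by-term (or equivalently evaluating the antiderivative F(x) = x^6/3 - x^5 - 11*x^4/4 + x^3/3 + 6*x^2 + 6*x at the endpoints):
  F(1) − F(−1) = 107/12 − (-7/4) = 32/3.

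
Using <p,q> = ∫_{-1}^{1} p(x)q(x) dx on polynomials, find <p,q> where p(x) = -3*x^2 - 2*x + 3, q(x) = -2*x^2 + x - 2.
<p,q> = -164/15

Expand the product: p(x)·q(x) = 6*x^4 + x^3 - 2*x^2 + 7*x - 6.
∫_{-1}^{1} of each monomial x^k gives [2/(k+1) if k even, 0 if k odd]. Integrating term-by-term (or equivalently evaluating the antiderivative F(x) = 6*x^5/5 + x^4/4 - 2*x^3/3 + 7*x^2/2 - 6*x at the endpoints):
  F(1) − F(−1) = -103/60 − (553/60) = -164/15.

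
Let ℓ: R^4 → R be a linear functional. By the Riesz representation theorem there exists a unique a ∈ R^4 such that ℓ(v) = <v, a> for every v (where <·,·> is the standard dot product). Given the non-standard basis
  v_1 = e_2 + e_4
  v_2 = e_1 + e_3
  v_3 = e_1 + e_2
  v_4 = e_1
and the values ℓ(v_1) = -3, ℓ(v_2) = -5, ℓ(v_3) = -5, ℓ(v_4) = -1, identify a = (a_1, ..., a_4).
a = (-1, -4, -4, 1)

Write a = (a_1, ..., a_4) in the standard basis. For each basis vector v_i, ℓ(v_i) = <v_i, a> is a linear equation in the a_j's. Collect the n equations into a matrix system V a = ℓ, where row i of V is v_i (expressed in the standard basis). Since V is invertible (lower-triangular with 1s on the diagonal, up to permutation), solve by back-substitution:
  V =
[[0, 1, 0, 1],
 [1, 0, 1, 0],
 [1, 1, 0, 0],
 [1, 0, 0, 0]]
  V a = (-3, -5, -5, -1)
Solving gives a = (-1, -4, -4, 1).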